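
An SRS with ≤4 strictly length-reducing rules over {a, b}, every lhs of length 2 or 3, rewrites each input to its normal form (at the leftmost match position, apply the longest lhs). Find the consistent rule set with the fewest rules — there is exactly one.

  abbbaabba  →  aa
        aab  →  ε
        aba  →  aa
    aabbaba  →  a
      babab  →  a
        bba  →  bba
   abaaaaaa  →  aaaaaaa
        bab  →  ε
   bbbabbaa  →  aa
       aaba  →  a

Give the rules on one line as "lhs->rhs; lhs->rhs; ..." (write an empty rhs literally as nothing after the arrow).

  | abbbaabba => abbaabba => abaabba => aaabba => aba => aa
  | aab => ε
  | aba => aa
  | aabbaba => baba => a

aab->; ab->a; baa->aa; bab->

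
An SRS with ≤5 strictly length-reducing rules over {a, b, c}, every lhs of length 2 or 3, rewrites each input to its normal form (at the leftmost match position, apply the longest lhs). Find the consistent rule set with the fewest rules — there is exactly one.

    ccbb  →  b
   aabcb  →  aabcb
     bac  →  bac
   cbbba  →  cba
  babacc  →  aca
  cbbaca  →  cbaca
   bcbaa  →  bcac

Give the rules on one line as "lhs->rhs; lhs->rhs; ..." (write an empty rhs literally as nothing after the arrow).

baa->ac; bab->ac; bb->b; cc->

  | ccbb => bb => b
  | aabcb
  | bac
  | cbbba => cbba => cba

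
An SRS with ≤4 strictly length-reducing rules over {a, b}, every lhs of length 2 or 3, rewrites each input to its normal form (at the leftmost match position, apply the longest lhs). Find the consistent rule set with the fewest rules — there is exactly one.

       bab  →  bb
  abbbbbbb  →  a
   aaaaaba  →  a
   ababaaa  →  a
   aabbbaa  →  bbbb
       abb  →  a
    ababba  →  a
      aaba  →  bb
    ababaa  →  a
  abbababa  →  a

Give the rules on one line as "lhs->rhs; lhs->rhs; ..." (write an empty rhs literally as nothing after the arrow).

  | bab => bb
  | abbbbbbb => abbbbbb => abbbbb => abbbb => abbb => abb => ab => a
  | aaaaaba => aaabba => abbba => abba => aba => ab => a
  | ababaaa => abbaaa => abaaa => abaa => aba => ab => a

aab->bb; ab->a; aba->ab; ba->b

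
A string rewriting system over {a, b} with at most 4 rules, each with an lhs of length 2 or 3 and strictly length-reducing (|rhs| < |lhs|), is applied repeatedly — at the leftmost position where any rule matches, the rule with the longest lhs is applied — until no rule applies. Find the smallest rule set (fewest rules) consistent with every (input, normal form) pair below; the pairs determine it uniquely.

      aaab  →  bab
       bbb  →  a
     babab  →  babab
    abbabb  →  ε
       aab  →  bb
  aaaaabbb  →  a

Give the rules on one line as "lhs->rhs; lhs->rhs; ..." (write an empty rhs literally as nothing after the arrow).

aa->b; abb->; bbb->a

  | aaab => bab
  | bbb => a
  | babab
  | abbabb => abb => ε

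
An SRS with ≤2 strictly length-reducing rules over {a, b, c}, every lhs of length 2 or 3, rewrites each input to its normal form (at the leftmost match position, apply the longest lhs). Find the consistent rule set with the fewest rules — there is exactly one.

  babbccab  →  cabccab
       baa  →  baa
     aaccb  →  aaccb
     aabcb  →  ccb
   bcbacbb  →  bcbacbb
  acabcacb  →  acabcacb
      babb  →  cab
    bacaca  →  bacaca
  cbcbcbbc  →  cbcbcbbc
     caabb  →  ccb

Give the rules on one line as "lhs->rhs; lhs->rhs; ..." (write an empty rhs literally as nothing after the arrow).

  | babbccab => cabccab
  | baa
  | aaccb
  | aabcb => ccb

aab->c; bab->ca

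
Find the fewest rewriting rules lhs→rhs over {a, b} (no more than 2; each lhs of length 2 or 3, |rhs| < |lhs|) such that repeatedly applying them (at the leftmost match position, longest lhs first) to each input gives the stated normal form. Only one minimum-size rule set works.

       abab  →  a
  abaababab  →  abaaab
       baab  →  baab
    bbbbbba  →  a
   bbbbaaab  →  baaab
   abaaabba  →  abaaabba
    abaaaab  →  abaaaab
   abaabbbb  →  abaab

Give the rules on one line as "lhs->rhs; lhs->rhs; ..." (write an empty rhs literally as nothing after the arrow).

bab->; bbb->

  | abab => a
  | abaababab => abaaab
  | baab
  | bbbbbba => bbba => a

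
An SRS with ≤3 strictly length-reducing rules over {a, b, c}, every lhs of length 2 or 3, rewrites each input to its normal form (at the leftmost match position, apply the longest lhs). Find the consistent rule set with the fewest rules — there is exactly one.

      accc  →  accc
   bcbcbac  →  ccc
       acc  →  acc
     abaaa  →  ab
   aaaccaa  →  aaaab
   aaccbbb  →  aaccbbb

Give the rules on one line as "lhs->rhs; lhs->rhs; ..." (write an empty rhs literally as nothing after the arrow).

  | accc
  | bcbcbac => cbcbac => ccbac => ccbc => ccc
  | acc
  | abaaa => abaa => aba => ab

ba->b; bc->c; cca->ab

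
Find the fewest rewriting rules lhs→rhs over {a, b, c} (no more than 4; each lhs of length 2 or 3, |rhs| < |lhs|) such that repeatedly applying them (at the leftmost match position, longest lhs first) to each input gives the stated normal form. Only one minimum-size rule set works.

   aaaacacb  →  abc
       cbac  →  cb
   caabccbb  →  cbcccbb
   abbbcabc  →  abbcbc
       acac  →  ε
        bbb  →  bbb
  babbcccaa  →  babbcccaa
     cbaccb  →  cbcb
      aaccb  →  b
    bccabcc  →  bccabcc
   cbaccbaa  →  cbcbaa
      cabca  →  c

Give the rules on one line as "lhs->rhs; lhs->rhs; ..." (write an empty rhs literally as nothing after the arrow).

aab->bc; ac->; bca->c

  | aaaacacb => aaaacb => aaab => abc
  | cbac => cb
  | caabccbb => cbcccbb
  | abbbcabc => abbcbc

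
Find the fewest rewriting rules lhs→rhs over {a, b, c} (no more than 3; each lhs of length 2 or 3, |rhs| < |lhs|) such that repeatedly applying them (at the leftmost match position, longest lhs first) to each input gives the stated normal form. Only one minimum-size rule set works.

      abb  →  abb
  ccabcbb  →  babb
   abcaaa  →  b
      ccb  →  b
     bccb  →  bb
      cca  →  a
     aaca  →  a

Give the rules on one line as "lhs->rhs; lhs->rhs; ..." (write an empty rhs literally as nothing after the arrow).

aa->c; abc->ba; cc->

  | abb
  | ccabcbb => abcbb => babb
  | abcaaa => baaaa => bcaa => bcc => b
  | ccb => b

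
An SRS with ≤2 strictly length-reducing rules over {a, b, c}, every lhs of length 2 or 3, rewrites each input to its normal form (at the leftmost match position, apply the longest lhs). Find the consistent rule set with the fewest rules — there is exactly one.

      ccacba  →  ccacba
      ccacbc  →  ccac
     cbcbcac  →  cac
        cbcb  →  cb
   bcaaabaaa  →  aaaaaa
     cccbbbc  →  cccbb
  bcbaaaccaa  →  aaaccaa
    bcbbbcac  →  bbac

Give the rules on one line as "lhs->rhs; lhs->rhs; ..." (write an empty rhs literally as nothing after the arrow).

  | ccacba
  | ccacbc => ccac
  | cbcbcac => cbcac => cac
  | cbcb => cb

baa->aa; bc->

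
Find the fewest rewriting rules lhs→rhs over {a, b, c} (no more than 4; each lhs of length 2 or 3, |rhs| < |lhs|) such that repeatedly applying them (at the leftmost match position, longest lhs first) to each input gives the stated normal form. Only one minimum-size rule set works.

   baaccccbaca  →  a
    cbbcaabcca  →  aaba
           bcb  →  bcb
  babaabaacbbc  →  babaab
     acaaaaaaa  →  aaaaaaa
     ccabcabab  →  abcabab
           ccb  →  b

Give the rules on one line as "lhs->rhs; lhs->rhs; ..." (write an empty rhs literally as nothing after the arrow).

ac->; bb->; cc->

  | baaccccbaca => bacccbaca => bccbaca => bbaca => aca => a
  | cbbcaabcca => ccaabcca => aabcca => aaba
  | bcb
  | babaabaacbbc => babaababbc => babaabac => babaab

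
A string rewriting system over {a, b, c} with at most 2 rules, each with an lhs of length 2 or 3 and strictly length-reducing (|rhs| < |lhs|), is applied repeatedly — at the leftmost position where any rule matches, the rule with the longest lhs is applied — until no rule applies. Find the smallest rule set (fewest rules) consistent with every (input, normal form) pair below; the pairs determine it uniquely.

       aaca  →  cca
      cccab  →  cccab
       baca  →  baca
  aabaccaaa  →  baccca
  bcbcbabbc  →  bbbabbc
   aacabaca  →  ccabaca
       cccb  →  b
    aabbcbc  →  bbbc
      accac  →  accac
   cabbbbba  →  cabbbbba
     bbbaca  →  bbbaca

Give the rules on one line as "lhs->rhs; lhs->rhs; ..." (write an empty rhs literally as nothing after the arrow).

  | aaca => cca
  | cccab
  | baca
  | aabaccaaa => cbaccaaa => baccaaa => baccca

aa->c; cb->b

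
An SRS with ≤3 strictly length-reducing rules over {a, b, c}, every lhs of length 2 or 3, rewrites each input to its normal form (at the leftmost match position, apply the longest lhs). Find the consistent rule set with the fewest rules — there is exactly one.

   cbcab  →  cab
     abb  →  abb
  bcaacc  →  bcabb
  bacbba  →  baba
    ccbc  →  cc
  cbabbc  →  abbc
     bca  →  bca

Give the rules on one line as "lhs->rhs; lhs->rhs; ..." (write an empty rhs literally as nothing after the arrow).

acc->bb; cb->

  | cbcab => cab
  | abb
  | bcaacc => bcabb
  | bacbba => baba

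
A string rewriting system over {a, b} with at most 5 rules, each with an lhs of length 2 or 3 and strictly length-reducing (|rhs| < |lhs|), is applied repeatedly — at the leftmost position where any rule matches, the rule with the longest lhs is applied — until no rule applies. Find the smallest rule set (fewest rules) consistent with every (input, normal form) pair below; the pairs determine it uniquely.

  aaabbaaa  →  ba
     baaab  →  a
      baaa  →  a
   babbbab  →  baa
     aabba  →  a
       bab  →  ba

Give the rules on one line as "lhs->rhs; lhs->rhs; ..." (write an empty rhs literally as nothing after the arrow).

aaa->bb; ab->a; bb->a; bba->ba

  | aaabbaaa => bbbbaaa => abbaaa => abaaa => aaaa => bba => ba
  | baaab => bbbb => abb => ab => a
  | baaa => bbb => ab => a
  | babbbab => babbab => babab => baab => baa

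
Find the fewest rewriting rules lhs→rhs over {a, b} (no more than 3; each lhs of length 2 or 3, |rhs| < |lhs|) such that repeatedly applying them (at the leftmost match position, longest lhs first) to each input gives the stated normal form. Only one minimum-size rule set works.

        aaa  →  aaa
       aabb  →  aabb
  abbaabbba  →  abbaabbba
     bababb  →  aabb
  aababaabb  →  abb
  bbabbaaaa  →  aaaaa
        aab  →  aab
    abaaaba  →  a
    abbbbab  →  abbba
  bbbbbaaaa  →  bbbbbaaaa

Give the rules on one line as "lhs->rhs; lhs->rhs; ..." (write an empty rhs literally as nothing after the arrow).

  | aaa
  | aabb
  | abbaabbba
  | bababb => aabb

aba->; bab->a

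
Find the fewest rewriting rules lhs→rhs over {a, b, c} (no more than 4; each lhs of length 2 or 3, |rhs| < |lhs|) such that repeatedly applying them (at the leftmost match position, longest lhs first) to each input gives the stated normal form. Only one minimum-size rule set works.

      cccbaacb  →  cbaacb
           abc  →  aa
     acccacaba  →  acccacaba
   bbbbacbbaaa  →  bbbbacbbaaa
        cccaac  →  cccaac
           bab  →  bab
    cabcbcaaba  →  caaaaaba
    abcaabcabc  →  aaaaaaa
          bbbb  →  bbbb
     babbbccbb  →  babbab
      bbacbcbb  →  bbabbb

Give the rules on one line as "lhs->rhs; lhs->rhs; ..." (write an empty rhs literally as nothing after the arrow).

abc->aa; bcb->a; cbc->b; ccb->cb

  | cccbaacb => ccbaacb => cbaacb
  | abc => aa
  | acccacaba
  | bbbbacbbaaa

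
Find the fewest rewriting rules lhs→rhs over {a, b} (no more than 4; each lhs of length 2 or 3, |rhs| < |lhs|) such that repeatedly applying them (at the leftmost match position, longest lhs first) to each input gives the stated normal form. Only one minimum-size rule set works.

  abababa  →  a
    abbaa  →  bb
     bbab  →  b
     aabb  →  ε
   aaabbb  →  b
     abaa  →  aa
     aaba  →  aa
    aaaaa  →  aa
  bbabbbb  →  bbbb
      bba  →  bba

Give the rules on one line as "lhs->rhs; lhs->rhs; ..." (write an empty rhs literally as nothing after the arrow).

  | abababa => ababa => aba => a
  | abbaa => baa => bb
  | bbab => b
  | aabb => ab => ε

aaa->aa; ab->; baa->bb; bab->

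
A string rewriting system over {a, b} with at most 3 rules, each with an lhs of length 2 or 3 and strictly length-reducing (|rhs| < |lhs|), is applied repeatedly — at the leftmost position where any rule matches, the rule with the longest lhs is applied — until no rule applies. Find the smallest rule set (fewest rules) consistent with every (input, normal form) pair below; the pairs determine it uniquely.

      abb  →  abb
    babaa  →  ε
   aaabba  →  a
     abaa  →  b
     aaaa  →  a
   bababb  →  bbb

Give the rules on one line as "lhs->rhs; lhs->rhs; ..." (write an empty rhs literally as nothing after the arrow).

  | abb
  | babaa => aaa => ba => ε
  | aaabba => babba => aba => a
  | abaa => aa => b

aa->b; ba->; bab->a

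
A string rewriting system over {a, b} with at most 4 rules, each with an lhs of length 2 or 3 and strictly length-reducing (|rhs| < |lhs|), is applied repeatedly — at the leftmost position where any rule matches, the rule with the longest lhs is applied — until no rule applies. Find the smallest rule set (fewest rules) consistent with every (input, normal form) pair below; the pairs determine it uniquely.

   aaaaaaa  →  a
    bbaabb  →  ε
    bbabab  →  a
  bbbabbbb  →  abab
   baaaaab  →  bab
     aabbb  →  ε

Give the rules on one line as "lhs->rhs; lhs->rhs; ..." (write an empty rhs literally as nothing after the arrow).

aa->; aab->a; bb->a

  | aaaaaaa => aaaaa => aaa => a
  | bbaabb => aaabb => abb => aa => ε
  | bbabab => aabab => aab => a
  | bbbabbbb => ababbbb => abaabb => abab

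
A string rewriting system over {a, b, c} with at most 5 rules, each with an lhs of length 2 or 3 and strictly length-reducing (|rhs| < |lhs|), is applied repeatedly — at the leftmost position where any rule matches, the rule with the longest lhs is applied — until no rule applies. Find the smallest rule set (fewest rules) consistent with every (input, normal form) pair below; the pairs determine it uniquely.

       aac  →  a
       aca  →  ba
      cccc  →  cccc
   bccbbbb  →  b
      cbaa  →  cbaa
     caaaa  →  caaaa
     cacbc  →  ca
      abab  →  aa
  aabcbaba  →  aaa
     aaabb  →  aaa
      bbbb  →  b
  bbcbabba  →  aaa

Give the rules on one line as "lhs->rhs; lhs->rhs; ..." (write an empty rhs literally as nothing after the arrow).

ab->a; ac->b; bb->b; bc->a

  | aac => ab => a
  | aca => ba
  | cccc
  | bccbbbb => acbbbb => bbbbb => bbbb => bbb => bb => b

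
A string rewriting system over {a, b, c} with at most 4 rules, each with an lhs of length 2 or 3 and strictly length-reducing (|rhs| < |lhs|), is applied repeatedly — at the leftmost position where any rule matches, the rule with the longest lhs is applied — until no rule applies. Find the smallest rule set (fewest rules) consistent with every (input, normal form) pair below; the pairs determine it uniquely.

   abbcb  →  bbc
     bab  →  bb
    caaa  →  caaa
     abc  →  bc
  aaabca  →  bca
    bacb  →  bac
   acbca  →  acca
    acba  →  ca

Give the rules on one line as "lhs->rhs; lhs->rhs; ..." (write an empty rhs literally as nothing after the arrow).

ab->b; aca->ca; cb->c

  | abbcb => bbcb => bbc
  | bab => bb
  | caaa
  | abc => bc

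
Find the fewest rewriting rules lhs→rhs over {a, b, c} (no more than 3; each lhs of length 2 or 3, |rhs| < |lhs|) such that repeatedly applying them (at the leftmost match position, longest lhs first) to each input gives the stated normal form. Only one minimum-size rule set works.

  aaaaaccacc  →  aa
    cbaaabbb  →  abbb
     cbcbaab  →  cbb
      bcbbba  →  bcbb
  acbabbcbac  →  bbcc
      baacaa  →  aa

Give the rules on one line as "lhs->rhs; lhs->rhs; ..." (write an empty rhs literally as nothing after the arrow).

  | aaaaaccacc => aaaacacc => aaaacc => aaac => aa
  | cbaaabbb => caabbb => abbb
  | cbcbaab => cbcab => cbb
  | bcbbba => bcbb

ac->; ba->; ca->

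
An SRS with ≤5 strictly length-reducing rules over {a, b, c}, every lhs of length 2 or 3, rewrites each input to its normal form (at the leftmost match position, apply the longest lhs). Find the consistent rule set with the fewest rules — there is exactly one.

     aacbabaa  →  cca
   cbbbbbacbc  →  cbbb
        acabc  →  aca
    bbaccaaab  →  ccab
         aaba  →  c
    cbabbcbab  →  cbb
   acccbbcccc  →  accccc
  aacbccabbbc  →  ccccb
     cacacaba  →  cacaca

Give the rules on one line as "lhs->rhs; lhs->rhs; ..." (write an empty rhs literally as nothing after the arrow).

aa->c; abb->cb; ba->; bc->

  | aacbabaa => ccbabaa => ccbaa => cca
  | cbbbbbacbc => cbbbbcbc => cbbbbc => cbbb
  | acabc => aca
  | bbaccaaab => bccaaab => caaab => ccab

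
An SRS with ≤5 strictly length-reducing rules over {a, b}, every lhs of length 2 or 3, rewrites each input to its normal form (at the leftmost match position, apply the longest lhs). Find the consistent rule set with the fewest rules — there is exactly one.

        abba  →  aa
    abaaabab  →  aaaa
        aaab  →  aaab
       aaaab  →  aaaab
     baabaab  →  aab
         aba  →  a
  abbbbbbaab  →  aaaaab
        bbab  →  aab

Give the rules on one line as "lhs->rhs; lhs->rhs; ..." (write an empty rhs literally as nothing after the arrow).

abb->bb; ba->; bab->a; bba->aa

  | abba => bba => aa
  | abaaabab => aaabab => aaaa
  | aaab
  | aaaab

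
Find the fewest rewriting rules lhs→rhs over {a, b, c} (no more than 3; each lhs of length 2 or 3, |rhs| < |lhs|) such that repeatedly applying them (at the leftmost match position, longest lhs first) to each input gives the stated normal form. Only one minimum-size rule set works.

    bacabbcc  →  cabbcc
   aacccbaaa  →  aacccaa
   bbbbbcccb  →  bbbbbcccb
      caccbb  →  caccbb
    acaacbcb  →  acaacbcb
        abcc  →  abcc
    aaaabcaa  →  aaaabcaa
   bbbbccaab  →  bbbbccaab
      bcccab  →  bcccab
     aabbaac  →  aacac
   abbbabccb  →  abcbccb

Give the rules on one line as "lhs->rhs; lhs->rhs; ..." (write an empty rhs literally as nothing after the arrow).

  | bacabbcc => cabbcc
  | aacccbaaa => aacccaa
  | bbbbbcccb
  | caccbb

ba->; bba->c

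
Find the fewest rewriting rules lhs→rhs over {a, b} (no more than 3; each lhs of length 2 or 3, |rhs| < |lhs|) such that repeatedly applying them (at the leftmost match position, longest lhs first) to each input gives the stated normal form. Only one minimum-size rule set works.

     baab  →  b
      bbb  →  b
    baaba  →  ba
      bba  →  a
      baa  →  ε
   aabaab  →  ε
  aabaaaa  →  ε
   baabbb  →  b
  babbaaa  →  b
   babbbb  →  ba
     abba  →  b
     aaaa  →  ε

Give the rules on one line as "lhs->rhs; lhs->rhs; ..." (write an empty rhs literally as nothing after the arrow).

  | baab => bbb => b
  | bbb => b
  | baaba => bbba => ba
  | bba => a

aa->b; bb->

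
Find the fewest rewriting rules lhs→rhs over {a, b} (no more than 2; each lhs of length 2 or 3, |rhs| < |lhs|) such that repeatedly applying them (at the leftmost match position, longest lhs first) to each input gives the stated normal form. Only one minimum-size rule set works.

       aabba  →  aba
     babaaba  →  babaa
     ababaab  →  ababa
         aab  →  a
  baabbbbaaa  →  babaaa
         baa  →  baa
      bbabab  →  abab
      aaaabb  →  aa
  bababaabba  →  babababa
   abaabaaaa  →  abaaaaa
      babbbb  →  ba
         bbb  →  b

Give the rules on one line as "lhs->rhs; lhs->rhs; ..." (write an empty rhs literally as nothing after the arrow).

aab->a; bb->

  | aabba => aba
  | babaaba => babaa
  | ababaab => ababa
  | aab => a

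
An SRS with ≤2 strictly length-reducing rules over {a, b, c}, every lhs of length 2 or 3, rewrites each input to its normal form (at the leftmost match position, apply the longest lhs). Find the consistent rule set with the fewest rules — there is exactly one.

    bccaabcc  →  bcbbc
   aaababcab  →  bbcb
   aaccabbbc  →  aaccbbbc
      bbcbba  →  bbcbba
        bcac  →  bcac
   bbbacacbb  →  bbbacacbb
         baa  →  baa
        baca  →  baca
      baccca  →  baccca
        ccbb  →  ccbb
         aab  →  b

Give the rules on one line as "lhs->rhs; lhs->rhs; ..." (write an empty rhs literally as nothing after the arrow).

  | bccaabcc => bccabcc => bccbcc => bcbbc
  | aaababcab => aababcab => ababcab => babcab => bbcab => bbcb
  | aaccabbbc => aaccbbbc
  | bbcbba

ab->b; cbc->bb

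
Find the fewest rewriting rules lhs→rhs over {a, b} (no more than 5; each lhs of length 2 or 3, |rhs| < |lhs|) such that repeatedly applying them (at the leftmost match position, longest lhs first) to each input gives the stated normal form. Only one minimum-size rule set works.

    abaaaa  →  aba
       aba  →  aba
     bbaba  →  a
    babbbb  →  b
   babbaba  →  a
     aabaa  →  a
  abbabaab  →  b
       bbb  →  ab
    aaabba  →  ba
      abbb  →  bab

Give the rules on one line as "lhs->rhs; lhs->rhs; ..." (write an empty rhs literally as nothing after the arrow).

aa->a; aab->; abb->ba; bb->a

  | abaaaa => abaaa => abaa => aba
  | aba
  | bbaba => aaba => a
  | babbbb => bbabb => aabb => b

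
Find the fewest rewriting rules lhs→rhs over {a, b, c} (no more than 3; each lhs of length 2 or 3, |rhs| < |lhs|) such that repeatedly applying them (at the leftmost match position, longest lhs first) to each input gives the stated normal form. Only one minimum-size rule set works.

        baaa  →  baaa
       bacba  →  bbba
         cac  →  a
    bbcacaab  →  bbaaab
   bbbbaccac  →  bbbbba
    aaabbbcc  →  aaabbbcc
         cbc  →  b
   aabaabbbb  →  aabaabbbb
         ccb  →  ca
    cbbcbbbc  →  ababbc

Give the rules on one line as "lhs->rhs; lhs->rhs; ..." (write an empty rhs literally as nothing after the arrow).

  | baaa
  | bacba => bbba
  | cac => cb => a
  | bbcacaab => bbcbaab => bbaaab

ac->b; cb->a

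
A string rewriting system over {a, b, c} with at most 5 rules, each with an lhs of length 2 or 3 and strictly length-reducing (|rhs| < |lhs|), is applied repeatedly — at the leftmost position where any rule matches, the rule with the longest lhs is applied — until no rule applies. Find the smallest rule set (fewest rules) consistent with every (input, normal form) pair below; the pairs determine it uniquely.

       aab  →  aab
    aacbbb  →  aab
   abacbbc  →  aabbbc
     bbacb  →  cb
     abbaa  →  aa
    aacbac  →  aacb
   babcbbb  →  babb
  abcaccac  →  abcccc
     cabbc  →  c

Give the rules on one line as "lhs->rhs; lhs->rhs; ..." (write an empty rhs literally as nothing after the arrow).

  | aab
  | aacbbb => aab
  | abacbbc => aabbbc
  | bbacb => cb

bac->ab; bba->; ca->c; cbb->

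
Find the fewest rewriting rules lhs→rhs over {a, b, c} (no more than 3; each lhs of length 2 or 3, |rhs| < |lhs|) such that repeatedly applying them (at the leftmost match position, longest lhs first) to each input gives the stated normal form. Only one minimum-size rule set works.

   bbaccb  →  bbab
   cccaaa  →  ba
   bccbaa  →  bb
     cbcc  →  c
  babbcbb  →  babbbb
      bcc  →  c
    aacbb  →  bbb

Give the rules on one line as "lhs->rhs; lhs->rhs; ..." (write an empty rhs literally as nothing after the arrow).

aa->b; bcc->c; cb->b

  | bbaccb => bbacb => bbab
  | cccaaa => cccba => ccba => cba => ba
  | bccbaa => cbaa => baa => bb
  | cbcc => bcc => c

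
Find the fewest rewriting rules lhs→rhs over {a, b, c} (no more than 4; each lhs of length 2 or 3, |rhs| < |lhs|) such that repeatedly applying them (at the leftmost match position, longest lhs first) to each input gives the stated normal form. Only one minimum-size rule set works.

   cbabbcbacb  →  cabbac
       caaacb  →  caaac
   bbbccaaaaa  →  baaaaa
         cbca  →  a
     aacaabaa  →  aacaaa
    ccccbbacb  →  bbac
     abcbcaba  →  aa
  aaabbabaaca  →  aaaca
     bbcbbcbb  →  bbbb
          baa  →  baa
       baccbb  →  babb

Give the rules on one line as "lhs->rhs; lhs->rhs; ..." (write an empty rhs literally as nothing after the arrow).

  | cbabbcbacb => cabbcbacb => cabbacb => cabbac
  | caaacb => caaac
  | bbbccaaaaa => bbcaaaaa => baaaaa
  | cbca => cca => a

aab->a; bc->; cb->c; cc->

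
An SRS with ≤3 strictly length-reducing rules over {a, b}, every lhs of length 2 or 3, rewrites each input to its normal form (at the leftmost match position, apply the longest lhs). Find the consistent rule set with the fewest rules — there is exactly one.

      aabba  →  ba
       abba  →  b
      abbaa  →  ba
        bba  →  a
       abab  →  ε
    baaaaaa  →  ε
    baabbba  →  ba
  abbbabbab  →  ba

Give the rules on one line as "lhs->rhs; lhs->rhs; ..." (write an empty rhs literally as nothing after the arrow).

aa->b; ab->a; bb->

  | aabba => bbba => ba
  | abba => aba => aa => b
  | abbaa => abaa => aaa => ba
  | bba => a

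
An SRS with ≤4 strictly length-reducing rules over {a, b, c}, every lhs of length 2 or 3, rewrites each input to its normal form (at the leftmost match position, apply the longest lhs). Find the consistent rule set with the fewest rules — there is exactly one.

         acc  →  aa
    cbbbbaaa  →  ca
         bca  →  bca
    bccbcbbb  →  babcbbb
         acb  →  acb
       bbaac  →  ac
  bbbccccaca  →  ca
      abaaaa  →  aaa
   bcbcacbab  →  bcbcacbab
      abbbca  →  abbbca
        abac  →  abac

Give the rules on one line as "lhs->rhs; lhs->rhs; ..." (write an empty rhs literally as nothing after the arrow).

baa->; bba->; cc->a

  | acc => aa
  | cbbbbaaa => cbbaa => ca
  | bca
  | bccbcbbb => babcbbb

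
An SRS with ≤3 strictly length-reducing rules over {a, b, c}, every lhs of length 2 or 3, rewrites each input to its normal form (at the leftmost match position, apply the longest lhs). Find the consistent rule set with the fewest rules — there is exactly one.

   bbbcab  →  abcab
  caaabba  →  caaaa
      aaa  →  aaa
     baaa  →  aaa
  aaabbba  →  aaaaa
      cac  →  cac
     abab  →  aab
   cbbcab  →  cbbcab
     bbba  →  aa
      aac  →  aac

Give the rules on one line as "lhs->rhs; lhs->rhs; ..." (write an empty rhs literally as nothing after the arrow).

ba->a; bbb->ab

  | bbbcab => abcab
  | caaabba => caaaba => caaaa
  | aaa
  | baaa => aaa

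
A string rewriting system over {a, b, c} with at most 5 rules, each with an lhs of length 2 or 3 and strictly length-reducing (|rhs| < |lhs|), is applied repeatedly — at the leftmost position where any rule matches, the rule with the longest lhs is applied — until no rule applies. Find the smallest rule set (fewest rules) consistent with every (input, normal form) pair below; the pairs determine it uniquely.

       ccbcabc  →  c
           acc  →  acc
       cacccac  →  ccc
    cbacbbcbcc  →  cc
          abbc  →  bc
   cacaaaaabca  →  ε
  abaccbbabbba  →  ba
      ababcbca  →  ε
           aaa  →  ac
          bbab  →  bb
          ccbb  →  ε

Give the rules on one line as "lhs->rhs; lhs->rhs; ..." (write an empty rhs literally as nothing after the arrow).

  | ccbcabc => ccabc => cbc => c
  | acc
  | cacccac => cccac => ccc
  | cbacbbcbcc => acbbcbcc => abcbcc => cbcc => cc

aaa->ac; ab->; ca->; cb->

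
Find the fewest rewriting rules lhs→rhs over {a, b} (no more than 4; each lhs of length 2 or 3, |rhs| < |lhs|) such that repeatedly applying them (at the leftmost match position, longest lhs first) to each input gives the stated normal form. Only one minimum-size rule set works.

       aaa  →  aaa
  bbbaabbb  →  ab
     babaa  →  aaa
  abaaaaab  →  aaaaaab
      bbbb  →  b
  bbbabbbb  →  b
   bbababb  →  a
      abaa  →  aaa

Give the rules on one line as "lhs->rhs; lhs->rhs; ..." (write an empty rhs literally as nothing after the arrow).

  | aaa
  | bbbaabbb => bbaabbb => baabbb => aabbb => ab
  | babaa => abaa => aaa
  | abaaaaab => aaaaaab

abb->; ba->a; bb->b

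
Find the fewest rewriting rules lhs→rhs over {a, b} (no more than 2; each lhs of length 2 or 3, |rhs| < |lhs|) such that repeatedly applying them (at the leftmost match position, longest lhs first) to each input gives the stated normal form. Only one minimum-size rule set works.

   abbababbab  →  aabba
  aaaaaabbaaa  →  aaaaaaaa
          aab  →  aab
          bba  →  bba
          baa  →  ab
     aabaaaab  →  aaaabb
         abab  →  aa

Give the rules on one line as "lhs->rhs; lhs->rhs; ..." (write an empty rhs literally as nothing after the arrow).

baa->ab; bab->a

  | abbababbab => abaabbab => aabbbab => aabba
  | aaaaaabbaaa => aaaaaababa => aaaaaaaa
  | aab
  | bba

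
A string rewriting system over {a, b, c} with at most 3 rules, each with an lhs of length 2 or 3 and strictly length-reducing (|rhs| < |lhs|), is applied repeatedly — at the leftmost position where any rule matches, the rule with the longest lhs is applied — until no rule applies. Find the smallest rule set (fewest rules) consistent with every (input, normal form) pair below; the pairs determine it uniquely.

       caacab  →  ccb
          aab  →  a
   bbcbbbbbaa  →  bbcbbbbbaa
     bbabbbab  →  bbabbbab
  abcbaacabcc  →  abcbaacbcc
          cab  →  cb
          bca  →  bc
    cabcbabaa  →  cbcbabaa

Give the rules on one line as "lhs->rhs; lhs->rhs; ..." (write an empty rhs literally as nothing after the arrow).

aab->a; ca->c

  | caacab => cacab => ccab => ccb
  | aab => a
  | bbcbbbbbaa
  | bbabbbab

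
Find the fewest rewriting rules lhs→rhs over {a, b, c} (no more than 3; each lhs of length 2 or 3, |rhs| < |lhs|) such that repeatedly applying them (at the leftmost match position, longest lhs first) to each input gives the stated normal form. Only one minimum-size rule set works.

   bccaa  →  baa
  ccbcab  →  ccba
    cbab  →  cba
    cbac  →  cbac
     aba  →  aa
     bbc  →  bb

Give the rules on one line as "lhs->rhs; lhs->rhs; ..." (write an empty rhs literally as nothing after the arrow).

  | bccaa => bcaa => baa
  | ccbcab => ccbab => ccba
  | cbab => cba
  | cbac

ab->a; bc->b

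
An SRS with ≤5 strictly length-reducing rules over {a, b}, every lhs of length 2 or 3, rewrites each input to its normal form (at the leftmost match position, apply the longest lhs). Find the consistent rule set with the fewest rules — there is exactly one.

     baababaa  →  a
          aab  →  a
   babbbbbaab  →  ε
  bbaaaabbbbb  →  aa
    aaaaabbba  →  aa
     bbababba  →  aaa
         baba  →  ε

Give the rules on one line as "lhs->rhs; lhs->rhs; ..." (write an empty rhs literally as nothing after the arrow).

  | baababaa => ababaa => baa => a
  | aab => a
  | babbbbbaab => bbbbbaab => aabbaab => abaab => ab => ε
  | bbaaaabbbbb => baaabbbbb => aabbbbb => abbbb => bbb => aa

ab->; aba->; ba->; bbb->aa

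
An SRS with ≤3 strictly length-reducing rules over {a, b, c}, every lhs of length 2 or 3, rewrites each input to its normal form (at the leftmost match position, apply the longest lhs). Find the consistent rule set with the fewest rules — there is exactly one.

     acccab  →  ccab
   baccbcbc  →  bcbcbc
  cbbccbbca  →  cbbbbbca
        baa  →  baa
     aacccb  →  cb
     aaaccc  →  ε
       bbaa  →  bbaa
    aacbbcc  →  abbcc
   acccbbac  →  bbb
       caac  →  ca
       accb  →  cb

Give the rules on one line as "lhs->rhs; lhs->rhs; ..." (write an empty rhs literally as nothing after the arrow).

ac->; ccb->bb

  | acccab => ccab
  | baccbcbc => bcbcbc
  | cbbccbbca => cbbbbbca
  | baa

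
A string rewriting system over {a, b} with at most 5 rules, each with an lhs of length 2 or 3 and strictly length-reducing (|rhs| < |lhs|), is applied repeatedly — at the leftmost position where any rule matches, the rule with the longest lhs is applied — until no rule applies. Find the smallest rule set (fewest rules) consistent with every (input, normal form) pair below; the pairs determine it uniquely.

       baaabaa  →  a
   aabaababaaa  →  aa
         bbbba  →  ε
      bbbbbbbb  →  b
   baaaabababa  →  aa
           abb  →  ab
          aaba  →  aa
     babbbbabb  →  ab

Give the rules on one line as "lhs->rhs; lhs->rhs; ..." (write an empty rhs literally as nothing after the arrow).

  | baaabaa => aabaa => aaa => a
  | aabaababaaa => aaababaaa => ababaaa => abaaaa => aaaa => aa
  | bbbba => bbba => bba => ba => ε
  | bbbbbbbb => bbbbbbb => bbbbbb => bbbbb => bbbb => bbb => bb => b

aaa->a; ba->; bab->ba; bb->b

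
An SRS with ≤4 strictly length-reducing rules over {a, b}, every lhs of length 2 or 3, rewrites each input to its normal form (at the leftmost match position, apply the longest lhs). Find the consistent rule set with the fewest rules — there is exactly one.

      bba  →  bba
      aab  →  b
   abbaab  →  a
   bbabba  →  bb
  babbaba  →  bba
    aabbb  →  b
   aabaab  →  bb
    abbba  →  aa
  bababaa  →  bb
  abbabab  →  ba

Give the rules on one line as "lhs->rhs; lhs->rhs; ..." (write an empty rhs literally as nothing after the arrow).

  | bba
  | aab => b
  | abbaab => abaab => aaab => ab => a
  | bbabba => bbaba => bbaa => bb

aab->b; ab->a; baa->b; bbb->b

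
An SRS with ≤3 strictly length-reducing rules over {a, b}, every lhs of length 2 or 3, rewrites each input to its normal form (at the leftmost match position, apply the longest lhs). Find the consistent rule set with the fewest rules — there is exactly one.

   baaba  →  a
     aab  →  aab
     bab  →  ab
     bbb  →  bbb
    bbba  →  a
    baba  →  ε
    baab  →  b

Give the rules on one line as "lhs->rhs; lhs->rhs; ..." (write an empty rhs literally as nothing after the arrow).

  | baaba => ba => a
  | aab
  | bab => ab
  | bbb

aba->; ba->a; baa->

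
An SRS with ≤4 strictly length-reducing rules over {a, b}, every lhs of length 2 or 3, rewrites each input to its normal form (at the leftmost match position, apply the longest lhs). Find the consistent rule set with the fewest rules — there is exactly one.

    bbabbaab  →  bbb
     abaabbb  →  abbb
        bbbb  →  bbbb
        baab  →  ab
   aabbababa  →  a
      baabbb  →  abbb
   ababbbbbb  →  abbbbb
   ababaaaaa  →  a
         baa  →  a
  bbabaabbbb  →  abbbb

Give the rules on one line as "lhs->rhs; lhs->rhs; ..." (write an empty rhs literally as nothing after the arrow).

aa->a; aaa->bb; ba->; bab->a

  | bbabbaab => babaab => aaab => bbb
  | abaabbb => aabbb => abbb
  | bbbb
  | baab => ab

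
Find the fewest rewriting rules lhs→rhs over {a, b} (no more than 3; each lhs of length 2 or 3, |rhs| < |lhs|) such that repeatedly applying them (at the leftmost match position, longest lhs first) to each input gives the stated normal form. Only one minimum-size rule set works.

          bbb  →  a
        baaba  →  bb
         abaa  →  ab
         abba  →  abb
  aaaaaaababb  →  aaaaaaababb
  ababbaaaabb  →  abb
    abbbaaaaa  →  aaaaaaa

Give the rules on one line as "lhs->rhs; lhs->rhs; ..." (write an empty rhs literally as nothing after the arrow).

baa->b; bba->bb; bbb->a

  | bbb => a
  | baaba => bba => bb
  | abaa => ab
  | abba => abb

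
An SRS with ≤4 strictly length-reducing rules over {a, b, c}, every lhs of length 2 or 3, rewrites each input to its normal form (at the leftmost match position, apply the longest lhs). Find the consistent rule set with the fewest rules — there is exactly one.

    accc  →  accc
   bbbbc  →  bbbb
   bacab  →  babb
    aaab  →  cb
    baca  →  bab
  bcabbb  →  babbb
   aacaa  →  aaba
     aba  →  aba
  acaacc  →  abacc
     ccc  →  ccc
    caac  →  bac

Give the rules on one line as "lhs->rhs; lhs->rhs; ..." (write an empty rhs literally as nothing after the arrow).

aaa->c; bc->b; ca->b

  | accc
  | bbbbc => bbbb
  | bacab => babb
  | aaab => cb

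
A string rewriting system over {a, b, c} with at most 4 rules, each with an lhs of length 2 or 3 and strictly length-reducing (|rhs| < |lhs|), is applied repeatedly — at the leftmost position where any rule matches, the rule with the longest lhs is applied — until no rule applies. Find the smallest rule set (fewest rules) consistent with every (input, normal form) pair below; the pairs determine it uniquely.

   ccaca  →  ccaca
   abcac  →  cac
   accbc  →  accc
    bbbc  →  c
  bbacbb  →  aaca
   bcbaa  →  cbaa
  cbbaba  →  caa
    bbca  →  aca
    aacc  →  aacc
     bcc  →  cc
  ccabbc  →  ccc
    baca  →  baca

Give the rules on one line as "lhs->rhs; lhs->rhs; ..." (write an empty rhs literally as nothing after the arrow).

ab->; bb->a; bc->c

  | ccaca
  | abcac => cac
  | accbc => accc
  | bbbc => abc => c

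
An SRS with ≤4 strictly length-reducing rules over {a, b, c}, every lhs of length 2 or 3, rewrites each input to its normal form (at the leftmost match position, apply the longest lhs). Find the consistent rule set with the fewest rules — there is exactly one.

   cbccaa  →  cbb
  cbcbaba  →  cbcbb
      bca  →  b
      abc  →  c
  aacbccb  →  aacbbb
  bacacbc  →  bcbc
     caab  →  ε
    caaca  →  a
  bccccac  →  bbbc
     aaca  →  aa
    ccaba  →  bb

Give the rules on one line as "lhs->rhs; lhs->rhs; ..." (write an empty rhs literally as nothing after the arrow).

  | cbccaa => cbbaa => cbba => cbb
  | cbcbaba => cbcbba => cbcbb
  | bca => b
  | abc => c

ab->; ba->b; ca->; cc->b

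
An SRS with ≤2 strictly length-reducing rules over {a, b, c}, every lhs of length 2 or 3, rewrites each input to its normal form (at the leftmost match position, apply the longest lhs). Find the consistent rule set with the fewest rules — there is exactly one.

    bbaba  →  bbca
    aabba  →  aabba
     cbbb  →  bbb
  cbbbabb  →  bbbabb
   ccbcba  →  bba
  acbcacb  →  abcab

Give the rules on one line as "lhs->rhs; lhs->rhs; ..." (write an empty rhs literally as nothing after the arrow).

  | bbaba => bbca
  | aabba
  | cbbb => bbb
  | cbbbabb => bbbabb

aba->ca; cb->b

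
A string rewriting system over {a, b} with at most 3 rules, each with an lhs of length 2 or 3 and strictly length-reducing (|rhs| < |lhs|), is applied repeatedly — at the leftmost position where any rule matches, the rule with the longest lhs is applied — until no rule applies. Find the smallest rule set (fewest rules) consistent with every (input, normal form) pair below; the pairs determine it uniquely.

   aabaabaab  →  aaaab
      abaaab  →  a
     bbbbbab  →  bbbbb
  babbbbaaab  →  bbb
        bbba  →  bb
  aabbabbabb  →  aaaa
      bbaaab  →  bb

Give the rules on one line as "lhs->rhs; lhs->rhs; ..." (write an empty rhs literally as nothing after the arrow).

abb->a; ba->b; bba->b

  | aabaabaab => aababaab => aabbaab => aaaab
  | abaaab => abaab => abab => abb => a
  | bbbbbab => bbbbb
  | babbbbaaab => bbbbbaaab => bbbbaab => bbbab => bbb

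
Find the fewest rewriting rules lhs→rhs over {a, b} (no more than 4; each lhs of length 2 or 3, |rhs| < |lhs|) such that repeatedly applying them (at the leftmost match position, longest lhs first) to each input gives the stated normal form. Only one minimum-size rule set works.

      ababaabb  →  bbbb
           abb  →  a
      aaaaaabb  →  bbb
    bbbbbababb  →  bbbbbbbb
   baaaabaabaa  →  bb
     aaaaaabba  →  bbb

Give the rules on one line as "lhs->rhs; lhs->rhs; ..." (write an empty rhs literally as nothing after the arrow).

aaa->bb; ab->a; ba->b; baa->

  | ababaabb => aabaabb => aaaabb => bbabb => bbbb
  | abb => ab => a
  | aaaaaabb => bbaaabb => babb => bbb
  | bbbbbababb => bbbbbbabb => bbbbbbbb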